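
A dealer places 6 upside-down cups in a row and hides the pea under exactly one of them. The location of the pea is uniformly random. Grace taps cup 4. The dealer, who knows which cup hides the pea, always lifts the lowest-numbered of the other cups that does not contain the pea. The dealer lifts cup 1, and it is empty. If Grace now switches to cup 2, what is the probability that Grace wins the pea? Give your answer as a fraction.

1/5

Apply Bayes' rule, conditioning on where the pea actually is.
If it is under cup 1 (prior 1/6): the dealer opened cup 1, so this case is ruled out; weight (1/6)·0 = 0.
If it is under any of cups 2, 3, 4, 5, and 6 (prior 1/6 each): cup 1 is the lowest-numbered option available, probability 1; weight (1/6)·1 = 1/6 each.
The weights sum to 5/6.
So P(the pea under cup 2 | the dealer opened cup 1) = (1/6) / (5/6) = 1/5.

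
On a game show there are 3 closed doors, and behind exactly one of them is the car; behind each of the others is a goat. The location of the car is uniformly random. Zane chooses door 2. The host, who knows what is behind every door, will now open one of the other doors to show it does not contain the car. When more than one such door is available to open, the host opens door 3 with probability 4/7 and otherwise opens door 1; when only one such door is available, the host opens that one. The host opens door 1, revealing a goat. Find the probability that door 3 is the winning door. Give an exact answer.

Apply Bayes' rule, conditioning on where the car actually is.
If it is behind door 1 (prior 1/3): the host opened door 1, so this case is ruled out; weight (1/3)·0 = 0.
If it is behind door 2 (prior 1/3): door 3 is available but not opened, probability 3/7; weight (1/3)·(3/7) = 1/7.
If it is behind door 3 (prior 1/3): only door 1 is available, probability 1; weight (1/3)·1 = 1/3.
The weights sum to 10/21.
So P(the car behind door 3 | the host opened door 1) = (1/3) / (10/21) = 7/10.

7/10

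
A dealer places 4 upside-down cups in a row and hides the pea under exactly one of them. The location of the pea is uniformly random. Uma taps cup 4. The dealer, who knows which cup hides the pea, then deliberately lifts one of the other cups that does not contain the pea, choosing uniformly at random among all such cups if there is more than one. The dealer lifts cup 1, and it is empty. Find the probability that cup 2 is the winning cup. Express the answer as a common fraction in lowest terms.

Condition on the true location of the pea.
If it is under cup 1 (prior 1/4): the dealer opened cup 1, so this case is ruled out; weight (1/4)·0 = 0.
If it is under either of cups 2 and 3 (prior 1/4 each): the dealer has 2 equally likely choices, so probability 1/2; weight (1/4)·(1/2) = 1/8 each.
If it is under cup 4 (prior 1/4): the dealer has 3 equally likely choices, so probability 1/3; weight (1/4)·(1/3) = 1/12.
The weights sum to 1/3.
So P(the pea under cup 2 | the dealer opened cup 1) = (1/8) / (1/3) = 3/8.

3/8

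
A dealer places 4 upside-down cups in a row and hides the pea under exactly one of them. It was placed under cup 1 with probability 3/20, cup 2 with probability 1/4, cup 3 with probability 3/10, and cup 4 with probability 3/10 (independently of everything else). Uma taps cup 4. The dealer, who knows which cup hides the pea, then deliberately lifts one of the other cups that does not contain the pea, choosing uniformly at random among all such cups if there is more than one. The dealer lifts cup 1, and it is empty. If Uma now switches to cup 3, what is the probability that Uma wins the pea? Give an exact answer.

Condition on the true location of the pea.
If it is under cup 1 (prior 3/20): the dealer opened cup 1, so this case is ruled out; weight (3/20)·0 = 0.
If it is under cup 2 (prior 1/4): the dealer has 2 equally likely choices, so probability 1/2; weight (1/4)·(1/2) = 1/8.
If it is under cup 3 (prior 3/10): the dealer has 2 equally likely choices, so probability 1/2; weight (3/10)·(1/2) = 3/20.
If it is under cup 4 (prior 3/10): the dealer has 3 equally likely choices, so probability 1/3; weight (3/10)·(1/3) = 1/10.
The weights sum to 3/8.
So P(the pea under cup 3 | the dealer opened cup 1) = (3/20) / (3/8) = 2/5.

2/5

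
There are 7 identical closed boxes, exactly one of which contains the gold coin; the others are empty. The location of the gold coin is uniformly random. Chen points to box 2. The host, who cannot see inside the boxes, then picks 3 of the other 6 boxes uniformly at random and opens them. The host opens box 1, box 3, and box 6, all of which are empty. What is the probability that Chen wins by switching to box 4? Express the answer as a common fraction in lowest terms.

1/4

Because the host chose which boxes to open without knowing where the gold coin is, the choice is independent of the prize location. Learning that none of the 3 opened boxes holds the gold coin simply rules out those 3 locations and leaves the remaining 4 boxes still equally likely by symmetry.
So P(the gold coin in box 4) = 1/4.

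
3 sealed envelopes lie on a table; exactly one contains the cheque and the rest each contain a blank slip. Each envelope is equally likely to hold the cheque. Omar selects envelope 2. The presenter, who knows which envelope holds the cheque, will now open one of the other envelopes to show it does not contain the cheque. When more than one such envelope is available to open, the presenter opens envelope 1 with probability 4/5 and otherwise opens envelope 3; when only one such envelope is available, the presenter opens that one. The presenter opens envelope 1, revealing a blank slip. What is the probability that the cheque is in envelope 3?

5/9

Apply Bayes' rule, conditioning on where the cheque actually is.
If it is in envelope 1 (prior 1/3): the presenter opened envelope 1, so this case is ruled out; weight (1/3)·0 = 0.
If it is in envelope 2 (prior 1/3): envelope 1 is available, opened with probability 4/5; weight (1/3)·(4/5) = 4/15.
If it is in envelope 3 (prior 1/3): only envelope 1 is available, probability 1; weight (1/3)·1 = 1/3.
The weights sum to 3/5.
So P(the cheque in envelope 3 | the presenter opened envelope 1) = (1/3) / (3/5) = 5/9.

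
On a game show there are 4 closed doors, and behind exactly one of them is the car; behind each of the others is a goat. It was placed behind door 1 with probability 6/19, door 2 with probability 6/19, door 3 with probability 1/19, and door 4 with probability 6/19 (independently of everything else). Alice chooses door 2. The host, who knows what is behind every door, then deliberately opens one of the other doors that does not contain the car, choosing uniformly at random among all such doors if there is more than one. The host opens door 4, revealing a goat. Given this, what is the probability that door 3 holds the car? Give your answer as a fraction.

1/11

Apply Bayes' rule, conditioning on where the car actually is.
If it is behind door 1 (prior 6/19): the host has 2 equally likely choices, so probability 1/2; weight (6/19)·(1/2) = 3/19.
If it is behind door 2 (prior 6/19): the host has 3 equally likely choices, so probability 1/3; weight (6/19)·(1/3) = 2/19.
If it is behind door 3 (prior 1/19): the host has 2 equally likely choices, so probability 1/2; weight (1/19)·(1/2) = 1/38.
If it is behind door 4 (prior 6/19): the host opened door 4, so this case is ruled out; weight (6/19)·0 = 0.
The weights sum to 11/38.
So P(the car behind door 3 | the host opened door 4) = (1/38) / (11/38) = 1/11.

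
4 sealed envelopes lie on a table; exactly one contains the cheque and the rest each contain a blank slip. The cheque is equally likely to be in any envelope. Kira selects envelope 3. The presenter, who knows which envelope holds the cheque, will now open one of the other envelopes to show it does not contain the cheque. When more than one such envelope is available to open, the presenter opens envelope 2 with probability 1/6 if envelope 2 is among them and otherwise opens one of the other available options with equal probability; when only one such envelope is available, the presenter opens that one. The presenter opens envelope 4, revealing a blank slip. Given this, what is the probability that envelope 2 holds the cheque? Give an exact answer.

2/7

Consider each possible location of the cheque in turn.
If it is in envelope 1 (prior 1/4): envelope 2 is available but not opened, probability 5/6; weight (1/4)·(5/6) = 5/24.
If it is in envelope 2 (prior 1/4): envelope 2 holds the prize so is unavailable; the presenter chooses uniformly among the 2 others, probability 1/2; weight (1/4)·(1/2) = 1/8.
If it is in envelope 3 (prior 1/4): envelope 2 is available but not opened; envelope 4 gets probability (1 − 1/6)/2 = 5/12; weight (1/4)·(5/12) = 5/48.
If it is in envelope 4 (prior 1/4): the presenter opened envelope 4, so this case is ruled out; weight (1/4)·0 = 0.
The weights sum to 7/16.
So P(the cheque in envelope 2 | the presenter opened envelope 4) = (1/8) / (7/16) = 2/7.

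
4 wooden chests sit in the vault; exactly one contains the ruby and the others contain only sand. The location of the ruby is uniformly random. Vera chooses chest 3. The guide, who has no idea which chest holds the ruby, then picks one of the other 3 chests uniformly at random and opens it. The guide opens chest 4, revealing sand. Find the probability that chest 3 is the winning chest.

Because the guide chose which chest to open without knowing where the ruby is, the choice is independent of the prize location. Learning that chest 4 does not hold the ruby simply rules out that one location and leaves the remaining 3 chests still equally likely by symmetry.
So P(the ruby in chest 3) = 1/3.

1/3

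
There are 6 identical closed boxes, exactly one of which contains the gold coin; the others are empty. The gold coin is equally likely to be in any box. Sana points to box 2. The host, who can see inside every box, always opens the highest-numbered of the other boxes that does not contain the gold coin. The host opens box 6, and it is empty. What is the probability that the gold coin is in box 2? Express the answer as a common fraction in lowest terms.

Condition on the true location of the gold coin.
If it is in any of boxes 1, 2, 3, 4, and 5 (prior 1/6 each): box 6 is the highest-numbered option available, probability 1; weight (1/6)·1 = 1/6 each.
If it is in box 6 (prior 1/6): the host opened box 6, so this case is ruled out; weight (1/6)·0 = 0.
The weights sum to 5/6.
So P(the gold coin in box 2 | the host opened box 6) = (1/6) / (5/6) = 1/5.

1/5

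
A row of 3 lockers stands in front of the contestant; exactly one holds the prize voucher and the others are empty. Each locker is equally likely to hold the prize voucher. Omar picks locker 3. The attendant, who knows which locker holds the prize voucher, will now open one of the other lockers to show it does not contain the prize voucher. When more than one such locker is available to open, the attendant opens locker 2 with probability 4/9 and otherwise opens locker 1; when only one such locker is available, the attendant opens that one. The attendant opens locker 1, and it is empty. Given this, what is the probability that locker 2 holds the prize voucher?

Consider each possible location of the prize voucher in turn.
If it is in locker 1 (prior 1/3): the attendant opened locker 1, so this case is ruled out; weight (1/3)·0 = 0.
If it is in locker 2 (prior 1/3): only locker 1 is available, probability 1; weight (1/3)·1 = 1/3.
If it is in locker 3 (prior 1/3): locker 2 is available but not opened, probability 5/9; weight (1/3)·(5/9) = 5/27.
The weights sum to 14/27.
So P(the prize voucher in locker 2 | the attendant opened locker 1) = (1/3) / (14/27) = 9/14.

9/14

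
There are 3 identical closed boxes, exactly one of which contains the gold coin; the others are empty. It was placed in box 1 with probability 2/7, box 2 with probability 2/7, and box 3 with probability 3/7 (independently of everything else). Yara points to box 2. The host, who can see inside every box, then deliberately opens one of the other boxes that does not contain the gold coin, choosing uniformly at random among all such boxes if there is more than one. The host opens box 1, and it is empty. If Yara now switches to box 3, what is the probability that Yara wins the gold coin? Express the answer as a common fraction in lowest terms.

3/4

Apply Bayes' rule, conditioning on where the gold coin actually is.
If it is in box 1 (prior 2/7): the host opened box 1, so this case is ruled out; weight (2/7)·0 = 0.
If it is in box 2 (prior 2/7): the host has 2 equally likely choices, so probability 1/2; weight (2/7)·(1/2) = 1/7.
If it is in box 3 (prior 3/7): the host has no choice, probability 1; weight (3/7)·1 = 3/7.
The weights sum to 4/7.
So P(the gold coin in box 3 | the host opened box 1) = (3/7) / (4/7) = 3/4.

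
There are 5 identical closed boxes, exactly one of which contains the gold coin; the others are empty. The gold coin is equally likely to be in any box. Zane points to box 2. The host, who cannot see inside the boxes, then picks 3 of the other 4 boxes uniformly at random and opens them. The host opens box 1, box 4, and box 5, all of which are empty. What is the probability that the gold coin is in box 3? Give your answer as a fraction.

1/2

Because the host chose which boxes to open without knowing where the gold coin is, the choice is independent of the prize location. Learning that none of the 3 opened boxes holds the gold coin simply rules out those 3 locations and leaves the remaining 2 boxes still equally likely by symmetry.
So P(the gold coin in box 3) = 1/2.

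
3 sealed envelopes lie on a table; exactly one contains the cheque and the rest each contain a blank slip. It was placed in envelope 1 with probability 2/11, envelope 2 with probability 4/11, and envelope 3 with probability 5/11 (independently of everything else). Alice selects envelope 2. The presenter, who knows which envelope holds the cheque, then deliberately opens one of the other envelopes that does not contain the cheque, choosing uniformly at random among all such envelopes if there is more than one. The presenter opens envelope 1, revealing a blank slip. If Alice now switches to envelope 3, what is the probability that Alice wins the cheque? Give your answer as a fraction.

5/7

Apply Bayes' rule, conditioning on where the cheque actually is.
If it is in envelope 1 (prior 2/11): the presenter opened envelope 1, so this case is ruled out; weight (2/11)·0 = 0.
If it is in envelope 2 (prior 4/11): the presenter has 2 equally likely choices, so probability 1/2; weight (4/11)·(1/2) = 2/11.
If it is in envelope 3 (prior 5/11): the presenter has no choice, probability 1; weight (5/11)·1 = 5/11.
The weights sum to 7/11.
So P(the cheque in envelope 3 | the presenter opened envelope 1) = (5/11) / (7/11) = 5/7.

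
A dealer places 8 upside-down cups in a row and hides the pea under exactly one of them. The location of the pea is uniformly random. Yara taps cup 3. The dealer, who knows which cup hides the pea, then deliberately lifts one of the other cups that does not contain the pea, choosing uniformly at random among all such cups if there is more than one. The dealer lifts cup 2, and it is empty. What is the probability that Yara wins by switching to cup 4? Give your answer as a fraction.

Apply Bayes' rule, conditioning on where the pea actually is.
If it is under any of cups 1, 4, 5, 6, 7, and 8 (prior 1/8 each): the dealer has 6 equally likely choices, so probability 1/6; weight (1/8)·(1/6) = 1/48 each.
If it is under cup 2 (prior 1/8): the dealer opened cup 2, so this case is ruled out; weight (1/8)·0 = 0.
If it is under cup 3 (prior 1/8): the dealer has 7 equally likely choices, so probability 1/7; weight (1/8)·(1/7) = 1/56.
The weights sum to 1/7.
So P(the pea under cup 4 | the dealer opened cup 2) = (1/48) / (1/7) = 7/48.

7/48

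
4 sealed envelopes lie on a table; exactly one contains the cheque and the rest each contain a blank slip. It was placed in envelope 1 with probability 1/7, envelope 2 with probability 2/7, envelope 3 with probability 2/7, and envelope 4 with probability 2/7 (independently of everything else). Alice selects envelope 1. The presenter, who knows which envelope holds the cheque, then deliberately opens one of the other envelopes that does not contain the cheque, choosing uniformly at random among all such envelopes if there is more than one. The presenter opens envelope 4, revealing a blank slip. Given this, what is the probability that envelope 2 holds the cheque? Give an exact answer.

3/7

Consider each possible location of the cheque in turn.
If it is in envelope 1 (prior 1/7): the presenter has 3 equally likely choices, so probability 1/3; weight (1/7)·(1/3) = 1/21.
If it is in either of envelopes 2 and 3 (prior 2/7 each): the presenter has 2 equally likely choices, so probability 1/2; weight (2/7)·(1/2) = 1/7 each.
If it is in envelope 4 (prior 2/7): the presenter opened envelope 4, so this case is ruled out; weight (2/7)·0 = 0.
The weights sum to 1/3.
So P(the cheque in envelope 2 | the presenter opened envelope 4) = (1/7) / (1/3) = 3/7.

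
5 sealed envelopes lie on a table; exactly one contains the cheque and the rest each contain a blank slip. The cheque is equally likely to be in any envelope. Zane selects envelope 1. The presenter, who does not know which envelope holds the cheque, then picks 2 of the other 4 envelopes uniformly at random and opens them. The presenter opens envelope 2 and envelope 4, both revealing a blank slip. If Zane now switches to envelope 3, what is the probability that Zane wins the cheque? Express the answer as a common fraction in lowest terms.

1/3

Consider each possible location of the cheque in turn.
If it is in any of envelopes 1, 3, and 5 (prior 1/5 each): the presenter picks exactly this set with probability 1/6 regardless, and none is the prize; weight (1/5)·(1/6) = 1/30 each.
If it is in either of envelopes 2 and 4 (prior 1/5 each): that envelope was opened and seen not to hold the prize — ruled out; weight (1/5)·0 = 0 each.
The weights sum to 1/10.
So P(the cheque in envelope 3 | the presenter opened envelope 2 and envelope 4) = (1/30) / (1/10) = 1/3.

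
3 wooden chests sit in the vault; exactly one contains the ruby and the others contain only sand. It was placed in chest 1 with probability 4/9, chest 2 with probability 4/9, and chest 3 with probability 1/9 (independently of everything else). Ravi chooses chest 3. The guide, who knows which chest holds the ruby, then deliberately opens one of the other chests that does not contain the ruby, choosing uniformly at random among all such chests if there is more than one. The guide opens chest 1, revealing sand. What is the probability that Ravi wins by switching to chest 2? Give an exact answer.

Apply Bayes' rule, conditioning on where the ruby actually is.
If it is in chest 1 (prior 4/9): the guide opened chest 1, so this case is ruled out; weight (4/9)·0 = 0.
If it is in chest 2 (prior 4/9): the guide has no choice, probability 1; weight (4/9)·1 = 4/9.
If it is in chest 3 (prior 1/9): the guide has 2 equally likely choices, so probability 1/2; weight (1/9)·(1/2) = 1/18.
The weights sum to 1/2.
So P(the ruby in chest 2 | the guide opened chest 1) = (4/9) / (1/2) = 8/9.

8/9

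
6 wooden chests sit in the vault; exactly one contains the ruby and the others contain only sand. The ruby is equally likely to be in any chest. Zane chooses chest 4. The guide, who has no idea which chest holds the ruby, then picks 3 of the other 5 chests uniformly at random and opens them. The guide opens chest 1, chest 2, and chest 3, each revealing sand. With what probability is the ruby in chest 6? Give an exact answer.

Consider each possible location of the ruby in turn.
If it is in any of chests 1, 2, and 3 (prior 1/6 each): that chest was opened and seen not to hold the prize — ruled out; weight (1/6)·0 = 0 each.
If it is in any of chests 4, 5, and 6 (prior 1/6 each): the guide picks exactly this set with probability 1/10 regardless, and none is the prize; weight (1/6)·(1/10) = 1/60 each.
The weights sum to 1/20.
So P(the ruby in chest 6 | the guide opened chest 1, chest 2, and chest 3) = (1/60) / (1/20) = 1/3.

1/3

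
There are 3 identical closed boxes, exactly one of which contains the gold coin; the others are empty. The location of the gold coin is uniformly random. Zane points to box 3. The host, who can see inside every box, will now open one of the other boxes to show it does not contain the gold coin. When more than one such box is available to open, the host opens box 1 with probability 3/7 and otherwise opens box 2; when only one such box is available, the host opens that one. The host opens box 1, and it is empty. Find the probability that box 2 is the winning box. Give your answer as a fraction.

Condition on the true location of the gold coin.
If it is in box 1 (prior 1/3): the host opened box 1, so this case is ruled out; weight (1/3)·0 = 0.
If it is in box 2 (prior 1/3): only box 1 is available, probability 1; weight (1/3)·1 = 1/3.
If it is in box 3 (prior 1/3): box 1 is available, opened with probability 3/7; weight (1/3)·(3/7) = 1/7.
The weights sum to 10/21.
So P(the gold coin in box 2 | the host opened box 1) = (1/3) / (10/21) = 7/10.

7/10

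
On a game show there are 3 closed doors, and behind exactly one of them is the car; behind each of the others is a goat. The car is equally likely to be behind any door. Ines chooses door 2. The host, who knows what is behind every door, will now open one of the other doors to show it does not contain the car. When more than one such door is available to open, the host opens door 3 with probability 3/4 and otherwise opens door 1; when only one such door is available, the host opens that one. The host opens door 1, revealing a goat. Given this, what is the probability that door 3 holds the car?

4/5

Consider each possible location of the car in turn.
If it is behind door 1 (prior 1/3): the host opened door 1, so this case is ruled out; weight (1/3)·0 = 0.
If it is behind door 2 (prior 1/3): door 3 is available but not opened, probability 1/4; weight (1/3)·(1/4) = 1/12.
If it is behind door 3 (prior 1/3): only door 1 is available, probability 1; weight (1/3)·1 = 1/3.
The weights sum to 5/12.
So P(the car behind door 3 | the host opened door 1) = (1/3) / (5/12) = 4/5.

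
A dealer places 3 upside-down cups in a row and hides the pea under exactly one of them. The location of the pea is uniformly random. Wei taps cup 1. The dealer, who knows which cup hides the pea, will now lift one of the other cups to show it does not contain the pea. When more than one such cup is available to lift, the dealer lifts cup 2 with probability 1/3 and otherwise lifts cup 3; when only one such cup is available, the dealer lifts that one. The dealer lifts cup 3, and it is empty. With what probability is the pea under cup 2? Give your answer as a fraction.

3/5

Consider each possible location of the pea in turn.
If it is under cup 1 (prior 1/3): cup 2 is available but not opened, probability 2/3; weight (1/3)·(2/3) = 2/9.
If it is under cup 2 (prior 1/3): only cup 3 is available, probability 1; weight (1/3)·1 = 1/3.
If it is under cup 3 (prior 1/3): the dealer opened cup 3, so this case is ruled out; weight (1/3)·0 = 0.
The weights sum to 5/9.
So P(the pea under cup 2 | the dealer opened cup 3) = (1/3) / (5/9) = 3/5.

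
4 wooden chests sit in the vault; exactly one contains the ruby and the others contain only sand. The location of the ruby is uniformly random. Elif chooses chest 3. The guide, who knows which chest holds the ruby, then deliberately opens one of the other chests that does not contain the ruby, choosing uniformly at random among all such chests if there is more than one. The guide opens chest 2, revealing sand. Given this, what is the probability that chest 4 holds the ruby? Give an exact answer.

Consider each possible location of the ruby in turn.
If it is in either of chests 1 and 4 (prior 1/4 each): the guide has 2 equally likely choices, so probability 1/2; weight (1/4)·(1/2) = 1/8 each.
If it is in chest 2 (prior 1/4): the guide opened chest 2, so this case is ruled out; weight (1/4)·0 = 0.
If it is in chest 3 (prior 1/4): the guide has 3 equally likely choices, so probability 1/3; weight (1/4)·(1/3) = 1/12.
The weights sum to 1/3.
So P(the ruby in chest 4 | the guide opened chest 2) = (1/8) / (1/3) = 3/8.

3/8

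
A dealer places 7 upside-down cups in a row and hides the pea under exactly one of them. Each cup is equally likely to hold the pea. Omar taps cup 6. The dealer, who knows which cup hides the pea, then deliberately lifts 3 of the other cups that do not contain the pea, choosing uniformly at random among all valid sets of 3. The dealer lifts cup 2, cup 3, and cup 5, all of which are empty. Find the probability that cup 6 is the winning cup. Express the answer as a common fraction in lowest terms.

1/7

Condition on the true location of the pea.
If it is under any of cups 1, 4, and 7 (prior 1/7 each): the dealer has 10 equally likely choices, so probability 1/10; weight (1/7)·(1/10) = 1/70 each.
If it is under any of cups 2, 3, and 5 (prior 1/7 each): that cup was opened and seen not to hold the prize — ruled out; weight (1/7)·0 = 0 each.
If it is under cup 6 (prior 1/7): the dealer has 20 equally likely choices, so probability 1/20; weight (1/7)·(1/20) = 1/140.
The weights sum to 1/20.
So P(the pea under cup 6 | the dealer opened cup 2, cup 3, and cup 5) = (1/140) / (1/20) = 1/7.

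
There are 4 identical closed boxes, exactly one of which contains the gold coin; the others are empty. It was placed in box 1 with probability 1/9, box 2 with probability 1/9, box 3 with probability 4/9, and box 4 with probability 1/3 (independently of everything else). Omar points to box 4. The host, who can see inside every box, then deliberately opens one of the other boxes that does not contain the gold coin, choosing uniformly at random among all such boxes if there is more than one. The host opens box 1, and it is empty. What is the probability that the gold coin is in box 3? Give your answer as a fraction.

Consider each possible location of the gold coin in turn.
If it is in box 1 (prior 1/9): the host opened box 1, so this case is ruled out; weight (1/9)·0 = 0.
If it is in box 2 (prior 1/9): the host has 2 equally likely choices, so probability 1/2; weight (1/9)·(1/2) = 1/18.
If it is in box 3 (prior 4/9): the host has 2 equally likely choices, so probability 1/2; weight (4/9)·(1/2) = 2/9.
If it is in box 4 (prior 1/3): the host has 3 equally likely choices, so probability 1/3; weight (1/3)·(1/3) = 1/9.
The weights sum to 7/18.
So P(the gold coin in box 3 | the host opened box 1) = (2/9) / (7/18) = 4/7.

4/7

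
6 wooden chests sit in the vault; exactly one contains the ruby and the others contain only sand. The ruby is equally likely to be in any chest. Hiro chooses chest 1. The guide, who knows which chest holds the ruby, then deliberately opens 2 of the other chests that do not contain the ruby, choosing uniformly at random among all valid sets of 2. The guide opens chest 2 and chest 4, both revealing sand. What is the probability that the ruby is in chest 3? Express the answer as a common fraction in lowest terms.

Apply Bayes' rule, conditioning on where the ruby actually is.
If it is in chest 1 (prior 1/6): the guide has 10 equally likely choices, so probability 1/10; weight (1/6)·(1/10) = 1/60.
If it is in either of chests 2 and 4 (prior 1/6 each): that chest was opened and seen not to hold the prize — ruled out; weight (1/6)·0 = 0 each.
If it is in any of chests 3, 5, and 6 (prior 1/6 each): the guide has 6 equally likely choices, so probability 1/6; weight (1/6)·(1/6) = 1/36 each.
The weights sum to 1/10.
So P(the ruby in chest 3 | the guide opened chest 2 and chest 4) = (1/36) / (1/10) = 5/18.

5/18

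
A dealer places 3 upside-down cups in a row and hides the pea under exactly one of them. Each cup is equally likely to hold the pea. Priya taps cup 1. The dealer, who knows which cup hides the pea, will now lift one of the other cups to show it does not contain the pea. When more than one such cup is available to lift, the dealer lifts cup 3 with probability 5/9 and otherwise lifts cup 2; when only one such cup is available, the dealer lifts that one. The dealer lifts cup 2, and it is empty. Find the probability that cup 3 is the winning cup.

9/13

Condition on the true location of the pea.
If it is under cup 1 (prior 1/3): cup 3 is available but not opened, probability 4/9; weight (1/3)·(4/9) = 4/27.
If it is under cup 2 (prior 1/3): the dealer opened cup 2, so this case is ruled out; weight (1/3)·0 = 0.
If it is under cup 3 (prior 1/3): only cup 2 is available, probability 1; weight (1/3)·1 = 1/3.
The weights sum to 13/27.
So P(the pea under cup 3 | the dealer opened cup 2) = (1/3) / (13/27) = 9/13.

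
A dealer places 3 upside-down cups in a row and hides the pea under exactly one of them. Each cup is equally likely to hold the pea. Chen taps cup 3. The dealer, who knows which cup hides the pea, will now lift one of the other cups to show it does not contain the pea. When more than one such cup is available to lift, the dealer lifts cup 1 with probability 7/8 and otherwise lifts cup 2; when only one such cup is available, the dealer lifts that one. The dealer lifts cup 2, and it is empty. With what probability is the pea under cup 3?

Condition on the true location of the pea.
If it is under cup 1 (prior 1/3): only cup 2 is available, probability 1; weight (1/3)·1 = 1/3.
If it is under cup 2 (prior 1/3): the dealer opened cup 2, so this case is ruled out; weight (1/3)·0 = 0.
If it is under cup 3 (prior 1/3): cup 1 is available but not opened, probability 1/8; weight (1/3)·(1/8) = 1/24.
The weights sum to 3/8.
So P(the pea under cup 3 | the dealer opened cup 2) = (1/24) / (3/8) = 1/9.

1/9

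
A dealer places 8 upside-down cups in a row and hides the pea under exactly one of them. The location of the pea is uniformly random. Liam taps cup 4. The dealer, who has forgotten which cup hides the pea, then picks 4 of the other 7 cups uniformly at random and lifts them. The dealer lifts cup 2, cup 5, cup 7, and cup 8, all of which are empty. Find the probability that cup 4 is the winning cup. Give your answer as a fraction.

Condition on the true location of the pea.
If it is under any of cups 1, 3, 4, and 6 (prior 1/8 each): the dealer picks exactly this set with probability 1/35 regardless, and none is the prize; weight (1/8)·(1/35) = 1/280 each.
If it is under any of cups 2, 5, 7, and 8 (prior 1/8 each): that cup was opened and seen not to hold the prize — ruled out; weight (1/8)·0 = 0 each.
The weights sum to 1/70.
So P(the pea under cup 4 | the dealer opened cup 2, cup 5, cup 7, and cup 8) = (1/280) / (1/70) = 1/4.

1/4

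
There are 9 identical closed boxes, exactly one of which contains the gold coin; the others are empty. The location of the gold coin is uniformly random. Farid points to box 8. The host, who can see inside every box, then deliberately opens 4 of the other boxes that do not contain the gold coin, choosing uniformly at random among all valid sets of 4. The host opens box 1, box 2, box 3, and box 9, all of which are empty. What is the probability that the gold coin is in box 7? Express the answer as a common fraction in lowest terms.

2/9

Condition on the true location of the gold coin.
If it is in any of boxes 1, 2, 3, and 9 (prior 1/9 each): that box was opened and seen not to hold the prize — ruled out; weight (1/9)·0 = 0 each.
If it is in any of boxes 4, 5, 6, and 7 (prior 1/9 each): the host has 35 equally likely choices, so probability 1/35; weight (1/9)·(1/35) = 1/315 each.
If it is in box 8 (prior 1/9): the host has 70 equally likely choices, so probability 1/70; weight (1/9)·(1/70) = 1/630.
The weights sum to 1/70.
So P(the gold coin in box 7 | the host opened box 1, box 2, box 3, and box 9) = (1/315) / (1/70) = 2/9.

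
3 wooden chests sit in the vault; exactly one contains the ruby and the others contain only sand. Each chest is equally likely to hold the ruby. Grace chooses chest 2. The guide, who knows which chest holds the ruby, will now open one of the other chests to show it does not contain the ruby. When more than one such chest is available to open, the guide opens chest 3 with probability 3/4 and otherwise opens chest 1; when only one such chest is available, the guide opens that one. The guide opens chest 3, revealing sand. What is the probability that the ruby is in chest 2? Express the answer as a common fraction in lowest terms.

Apply Bayes' rule, conditioning on where the ruby actually is.
If it is in chest 1 (prior 1/3): only chest 3 is available, probability 1; weight (1/3)·1 = 1/3.
If it is in chest 2 (prior 1/3): chest 3 is available, opened with probability 3/4; weight (1/3)·(3/4) = 1/4.
If it is in chest 3 (prior 1/3): the guide opened chest 3, so this case is ruled out; weight (1/3)·0 = 0.
The weights sum to 7/12.
So P(the ruby in chest 2 | the guide opened chest 3) = (1/4) / (7/12) = 3/7.

3/7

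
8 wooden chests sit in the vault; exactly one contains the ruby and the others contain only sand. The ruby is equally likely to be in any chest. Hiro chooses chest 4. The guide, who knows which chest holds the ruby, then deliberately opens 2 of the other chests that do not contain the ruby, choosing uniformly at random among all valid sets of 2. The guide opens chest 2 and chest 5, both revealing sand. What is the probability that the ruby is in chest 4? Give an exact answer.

1/8

Apply Bayes' rule, conditioning on where the ruby actually is.
If it is in any of chests 1, 3, 6, 7, and 8 (prior 1/8 each): the guide has 15 equally likely choices, so probability 1/15; weight (1/8)·(1/15) = 1/120 each.
If it is in either of chests 2 and 5 (prior 1/8 each): that chest was opened and seen not to hold the prize — ruled out; weight (1/8)·0 = 0 each.
If it is in chest 4 (prior 1/8): the guide has 21 equally likely choices, so probability 1/21; weight (1/8)·(1/21) = 1/168.
The weights sum to 1/21.
So P(the ruby in chest 4 | the guide opened chest 2 and chest 5) = (1/168) / (1/21) = 1/8.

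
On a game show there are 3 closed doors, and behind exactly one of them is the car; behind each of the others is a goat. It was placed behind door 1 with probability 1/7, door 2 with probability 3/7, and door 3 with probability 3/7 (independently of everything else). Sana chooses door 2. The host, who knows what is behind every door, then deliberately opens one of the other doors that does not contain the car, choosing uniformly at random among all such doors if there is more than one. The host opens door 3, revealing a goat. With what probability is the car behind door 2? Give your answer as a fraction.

Condition on the true location of the car.
If it is behind door 1 (prior 1/7): the host has no choice, probability 1; weight (1/7)·1 = 1/7.
If it is behind door 2 (prior 3/7): the host has 2 equally likely choices, so probability 1/2; weight (3/7)·(1/2) = 3/14.
If it is behind door 3 (prior 3/7): the host opened door 3, so this case is ruled out; weight (3/7)·0 = 0.
The weights sum to 5/14.
So P(the car behind door 2 | the host opened door 3) = (3/14) / (5/14) = 3/5.

3/5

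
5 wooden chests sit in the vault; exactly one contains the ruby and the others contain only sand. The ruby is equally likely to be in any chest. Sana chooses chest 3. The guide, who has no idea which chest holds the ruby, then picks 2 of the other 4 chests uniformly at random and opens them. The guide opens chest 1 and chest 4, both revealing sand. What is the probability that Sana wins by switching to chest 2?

1/3

Condition on the true location of the ruby.
If it is in either of chests 1 and 4 (prior 1/5 each): that chest was opened and seen not to hold the prize — ruled out; weight (1/5)·0 = 0 each.
If it is in any of chests 2, 3, and 5 (prior 1/5 each): the guide picks exactly this set with probability 1/6 regardless, and none is the prize; weight (1/5)·(1/6) = 1/30 each.
The weights sum to 1/10.
So P(the ruby in chest 2 | the guide opened chest 1 and chest 4) = (1/30) / (1/10) = 1/3.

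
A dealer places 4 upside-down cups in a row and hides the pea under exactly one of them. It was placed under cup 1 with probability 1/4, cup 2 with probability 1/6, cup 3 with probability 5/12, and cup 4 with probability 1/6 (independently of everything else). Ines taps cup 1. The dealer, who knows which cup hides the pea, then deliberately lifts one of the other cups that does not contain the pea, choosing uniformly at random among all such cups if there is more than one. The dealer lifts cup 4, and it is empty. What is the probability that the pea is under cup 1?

Apply Bayes' rule, conditioning on where the pea actually is.
If it is under cup 1 (prior 1/4): the dealer has 3 equally likely choices, so probability 1/3; weight (1/4)·(1/3) = 1/12.
If it is under cup 2 (prior 1/6): the dealer has 2 equally likely choices, so probability 1/2; weight (1/6)·(1/2) = 1/12.
If it is under cup 3 (prior 5/12): the dealer has 2 equally likely choices, so probability 1/2; weight (5/12)·(1/2) = 5/24.
If it is under cup 4 (prior 1/6): the dealer opened cup 4, so this case is ruled out; weight (1/6)·0 = 0.
The weights sum to 3/8.
So P(the pea under cup 1 | the dealer opened cup 4) = (1/12) / (3/8) = 2/9.

2/9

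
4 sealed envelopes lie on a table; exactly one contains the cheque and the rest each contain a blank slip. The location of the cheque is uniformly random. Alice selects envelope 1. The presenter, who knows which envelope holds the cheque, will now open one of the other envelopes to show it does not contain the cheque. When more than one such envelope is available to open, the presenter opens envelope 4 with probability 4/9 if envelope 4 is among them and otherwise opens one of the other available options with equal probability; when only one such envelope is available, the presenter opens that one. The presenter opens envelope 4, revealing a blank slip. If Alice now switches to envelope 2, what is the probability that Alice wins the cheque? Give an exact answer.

1/3

Condition on the true location of the cheque.
If it is in any of envelopes 1, 2, and 3 (prior 1/4 each): envelope 4 is available, opened with probability 4/9; weight (1/4)·(4/9) = 1/9 each.
If it is in envelope 4 (prior 1/4): the presenter opened envelope 4, so this case is ruled out; weight (1/4)·0 = 0.
The weights sum to 1/3.
So P(the cheque in envelope 2 | the presenter opened envelope 4) = (1/9) / (1/3) = 1/3.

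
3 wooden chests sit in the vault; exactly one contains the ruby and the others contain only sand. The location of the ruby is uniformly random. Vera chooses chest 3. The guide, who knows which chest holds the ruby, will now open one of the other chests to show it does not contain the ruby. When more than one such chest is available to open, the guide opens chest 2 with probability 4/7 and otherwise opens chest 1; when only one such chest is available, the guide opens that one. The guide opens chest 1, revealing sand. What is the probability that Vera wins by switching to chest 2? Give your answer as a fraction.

7/10

Apply Bayes' rule, conditioning on where the ruby actually is.
If it is in chest 1 (prior 1/3): the guide opened chest 1, so this case is ruled out; weight (1/3)·0 = 0.
If it is in chest 2 (prior 1/3): only chest 1 is available, probability 1; weight (1/3)·1 = 1/3.
If it is in chest 3 (prior 1/3): chest 2 is available but not opened, probability 3/7; weight (1/3)·(3/7) = 1/7.
The weights sum to 10/21.
So P(the ruby in chest 2 | the guide opened chest 1) = (1/3) / (10/21) = 7/10.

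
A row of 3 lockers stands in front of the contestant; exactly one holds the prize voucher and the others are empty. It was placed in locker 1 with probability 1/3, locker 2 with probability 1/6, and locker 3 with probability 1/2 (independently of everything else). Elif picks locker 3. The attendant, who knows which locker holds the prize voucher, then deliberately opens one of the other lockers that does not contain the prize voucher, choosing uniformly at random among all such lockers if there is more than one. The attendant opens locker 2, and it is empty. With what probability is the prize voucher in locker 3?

Consider each possible location of the prize voucher in turn.
If it is in locker 1 (prior 1/3): the attendant has no choice, probability 1; weight (1/3)·1 = 1/3.
If it is in locker 2 (prior 1/6): the attendant opened locker 2, so this case is ruled out; weight (1/6)·0 = 0.
If it is in locker 3 (prior 1/2): the attendant has 2 equally likely choices, so probability 1/2; weight (1/2)·(1/2) = 1/4.
The weights sum to 7/12.
So P(the prize voucher in locker 3 | the attendant opened locker 2) = (1/4) / (7/12) = 3/7.

3/7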